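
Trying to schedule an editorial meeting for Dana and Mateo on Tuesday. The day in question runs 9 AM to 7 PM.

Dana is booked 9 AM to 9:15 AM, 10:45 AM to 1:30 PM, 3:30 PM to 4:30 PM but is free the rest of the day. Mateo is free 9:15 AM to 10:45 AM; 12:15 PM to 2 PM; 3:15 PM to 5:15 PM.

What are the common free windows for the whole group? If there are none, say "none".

09:15-10:45, 13:30-14:00, 15:15-15:30, 16:30-17:15

Dana free: 09:15-10:45, 13:30-15:30, 16:30-19:00 (invert busy blocks within the working day).
Mateo free: 09:15-10:45, 12:15-14:00, 15:15-17:15.
Dana ∩ Mateo: 09:15-10:45, 13:30-14:00, 15:15-15:30, 16:30-17:15.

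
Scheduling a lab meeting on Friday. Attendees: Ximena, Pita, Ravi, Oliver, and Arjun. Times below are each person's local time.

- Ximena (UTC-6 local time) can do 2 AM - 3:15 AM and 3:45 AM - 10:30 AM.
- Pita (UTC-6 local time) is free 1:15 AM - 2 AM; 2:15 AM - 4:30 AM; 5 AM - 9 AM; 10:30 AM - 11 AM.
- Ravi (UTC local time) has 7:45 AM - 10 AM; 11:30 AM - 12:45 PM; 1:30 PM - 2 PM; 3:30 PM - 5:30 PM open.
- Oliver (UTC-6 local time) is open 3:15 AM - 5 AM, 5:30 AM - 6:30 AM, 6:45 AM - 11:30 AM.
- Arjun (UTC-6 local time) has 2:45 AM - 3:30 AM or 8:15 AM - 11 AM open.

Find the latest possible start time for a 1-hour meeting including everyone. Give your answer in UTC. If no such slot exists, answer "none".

Ximena in UTC: 08:00-09:15, 09:45-16:30 (add 6h to convert from UTC-6).
Pita in UTC: 07:15-08:00, 08:15-10:30, 11:00-15:00, 16:30-17:00 (add 6h to convert from UTC-6).
Ravi in UTC: 07:45-10:00, 11:30-12:45, 13:30-14:00, 15:30-17:30.
Oliver in UTC: 09:15-11:00, 11:30-12:30, 12:45-17:30 (add 6h to convert from UTC-6).
Arjun in UTC: 08:45-09:30, 14:15-17:00 (add 6h to convert from UTC-6).
Ximena ∩ Pita: 08:15-09:15, 09:45-10:30, 11:00-15:00.
Ximena ∩ Pita ∩ Ravi: 08:15-09:15, 09:45-10:00, 11:30-12:45, 13:30-14:00.
Ximena ∩ Pita ∩ Ravi ∩ Oliver: 09:45-10:00, 11:30-12:30, 13:30-14:00.
Ximena ∩ Pita ∩ Ravi ∩ Oliver ∩ Arjun: ∅.
There is no time when everyone is free.
No common window is at least 60 minutes long.

none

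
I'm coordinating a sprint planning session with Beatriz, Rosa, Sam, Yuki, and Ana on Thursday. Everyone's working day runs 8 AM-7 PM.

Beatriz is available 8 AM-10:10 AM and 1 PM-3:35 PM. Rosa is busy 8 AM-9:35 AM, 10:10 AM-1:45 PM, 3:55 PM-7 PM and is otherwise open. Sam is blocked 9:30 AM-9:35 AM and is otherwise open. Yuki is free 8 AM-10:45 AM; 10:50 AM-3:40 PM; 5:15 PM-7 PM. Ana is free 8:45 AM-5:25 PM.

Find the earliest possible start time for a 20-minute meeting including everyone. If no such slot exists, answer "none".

Beatriz free: 08:00-10:10, 13:00-15:35.
Rosa free: 09:35-10:10, 13:45-15:55 (invert busy blocks within the working day).
Sam free: 08:00-09:30, 09:35-19:00 (invert busy blocks within the working day).
Yuki free: 08:00-10:45, 10:50-15:40, 17:15-19:00.
Ana free: 08:45-17:25.
Beatriz ∩ Rosa: 09:35-10:10, 13:45-15:35.
Beatriz ∩ Rosa ∩ Sam: 09:35-10:10, 13:45-15:35.
Beatriz ∩ Rosa ∩ Sam ∩ Yuki: 09:35-10:10, 13:45-15:35.
Beatriz ∩ Rosa ∩ Sam ∩ Yuki ∩ Ana: 09:35-10:10, 13:45-15:35.
Those are the intersection windows.
The first common window of at least 20 minutes is 09:35-10:10, so the earliest start is 09:35.

09:35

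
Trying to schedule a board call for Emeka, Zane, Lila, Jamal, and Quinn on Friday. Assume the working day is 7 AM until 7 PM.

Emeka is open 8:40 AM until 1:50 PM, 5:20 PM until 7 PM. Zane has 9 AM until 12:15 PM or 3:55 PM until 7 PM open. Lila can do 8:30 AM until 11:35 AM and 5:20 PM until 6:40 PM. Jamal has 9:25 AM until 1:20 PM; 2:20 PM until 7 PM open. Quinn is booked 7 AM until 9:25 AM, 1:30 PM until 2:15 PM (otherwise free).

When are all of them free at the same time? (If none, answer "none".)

09:25-11:35, 17:20-18:40

Emeka free: 08:40-13:50, 17:20-19:00.
Zane free: 09:00-12:15, 15:55-19:00.
Lila free: 08:30-11:35, 17:20-18:40.
Jamal free: 09:25-13:20, 14:20-19:00.
Quinn free: 09:25-13:30, 14:15-19:00 (invert busy blocks within the working day).
Emeka ∩ Zane: 09:00-12:15, 17:20-19:00.
Emeka ∩ Zane ∩ Lila: 09:00-11:35, 17:20-18:40.
Emeka ∩ Zane ∩ Lila ∩ Jamal: 09:25-11:35, 17:20-18:40.
Emeka ∩ Zane ∩ Lila ∩ Jamal ∩ Quinn: 09:25-11:35, 17:20-18:40.
So the common availability across everyone is 09:25-11:35, 17:20-18:40.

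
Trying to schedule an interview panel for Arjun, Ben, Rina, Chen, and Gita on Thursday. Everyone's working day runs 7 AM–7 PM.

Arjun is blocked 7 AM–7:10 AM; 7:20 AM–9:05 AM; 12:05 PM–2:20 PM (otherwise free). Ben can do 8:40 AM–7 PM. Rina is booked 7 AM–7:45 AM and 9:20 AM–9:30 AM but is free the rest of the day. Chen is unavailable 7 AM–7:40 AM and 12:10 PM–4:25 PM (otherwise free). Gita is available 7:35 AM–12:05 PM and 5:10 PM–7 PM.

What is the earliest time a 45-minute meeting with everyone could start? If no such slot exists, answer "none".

Arjun free: 07:10-07:20, 09:05-12:05, 14:20-19:00 (invert busy blocks within the working day).
Ben free: 08:40-19:00.
Rina free: 07:45-09:20, 09:30-19:00 (invert busy blocks within the working day).
Chen free: 07:40-12:10, 16:25-19:00 (invert busy blocks within the working day).
Gita free: 07:35-12:05, 17:10-19:00.
Arjun ∩ Ben: 09:05-12:05, 14:20-19:00.
Arjun ∩ Ben ∩ Rina: 09:05-09:20, 09:30-12:05, 14:20-19:00.
Arjun ∩ Ben ∩ Rina ∩ Chen: 09:05-09:20, 09:30-12:05, 16:25-19:00.
Arjun ∩ Ben ∩ Rina ∩ Chen ∩ Gita: 09:05-09:20, 09:30-12:05, 17:10-19:00.
The first common window of at least 45 minutes is 09:30-12:05, so the earliest start is 09:30.

09:30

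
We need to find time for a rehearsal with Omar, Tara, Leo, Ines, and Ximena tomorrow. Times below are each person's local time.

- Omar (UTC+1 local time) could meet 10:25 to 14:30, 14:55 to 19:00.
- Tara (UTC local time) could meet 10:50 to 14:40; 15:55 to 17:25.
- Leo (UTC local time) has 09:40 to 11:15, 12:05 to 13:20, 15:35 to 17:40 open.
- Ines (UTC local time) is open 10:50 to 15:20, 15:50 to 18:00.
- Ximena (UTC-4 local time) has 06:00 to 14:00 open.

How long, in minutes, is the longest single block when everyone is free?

Omar in UTC: 09:25-13:30, 13:55-18:00 (subtract 1h to convert from UTC+1).
Tara in UTC: 10:50-14:40, 15:55-17:25.
Leo in UTC: 09:40-11:15, 12:05-13:20, 15:35-17:40.
Ines in UTC: 10:50-15:20, 15:50-18:00.
Ximena in UTC: 10:00-18:00 (add 4h to convert from UTC-4).
Omar ∩ Tara: 10:50-13:30, 13:55-14:40, 15:55-17:25.
Omar ∩ Tara ∩ Leo: 10:50-11:15, 12:05-13:20, 15:55-17:25.
Omar ∩ Tara ∩ Leo ∩ Ines: 10:50-11:15, 12:05-13:20, 15:55-17:25.
Omar ∩ Tara ∩ Leo ∩ Ines ∩ Ximena: 10:50-11:15, 12:05-13:20, 15:55-17:25.
The longest is 15:55-17:25 at 90 minutes.

90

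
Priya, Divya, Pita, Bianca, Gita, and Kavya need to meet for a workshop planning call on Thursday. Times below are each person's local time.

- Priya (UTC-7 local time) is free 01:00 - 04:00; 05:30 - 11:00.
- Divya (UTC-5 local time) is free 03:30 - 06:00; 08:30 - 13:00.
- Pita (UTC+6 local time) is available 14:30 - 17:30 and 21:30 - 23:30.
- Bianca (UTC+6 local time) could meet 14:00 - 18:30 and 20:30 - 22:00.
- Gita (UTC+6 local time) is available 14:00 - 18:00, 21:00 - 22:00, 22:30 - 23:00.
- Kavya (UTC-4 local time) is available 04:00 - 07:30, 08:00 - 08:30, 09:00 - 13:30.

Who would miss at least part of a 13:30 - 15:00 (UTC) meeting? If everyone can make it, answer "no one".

Bianca, Gita, Pita

Priya in UTC: 08:00-11:00, 12:30-18:00 (add 7h to convert from UTC-7).
Divya in UTC: 08:30-11:00, 13:30-18:00 (add 5h to convert from UTC-5).
Pita in UTC: 08:30-11:30, 15:30-17:30 (subtract 6h to convert from UTC+6).
Bianca in UTC: 08:00-12:30, 14:30-16:00 (subtract 6h to convert from UTC+6).
Gita in UTC: 08:00-12:00, 15:00-16:00, 16:30-17:00 (subtract 6h to convert from UTC+6).
Kavya in UTC: 08:00-11:30, 12:00-12:30, 13:00-17:30 (add 4h to convert from UTC-4).
Priya: free for 13:30-15:00. Divya: free for 13:30-15:00. Pita: not fully free for 13:30-15:00. Bianca: not fully free for 13:30-15:00. Gita: not fully free for 13:30-15:00. Kavya: free for 13:30-15:00.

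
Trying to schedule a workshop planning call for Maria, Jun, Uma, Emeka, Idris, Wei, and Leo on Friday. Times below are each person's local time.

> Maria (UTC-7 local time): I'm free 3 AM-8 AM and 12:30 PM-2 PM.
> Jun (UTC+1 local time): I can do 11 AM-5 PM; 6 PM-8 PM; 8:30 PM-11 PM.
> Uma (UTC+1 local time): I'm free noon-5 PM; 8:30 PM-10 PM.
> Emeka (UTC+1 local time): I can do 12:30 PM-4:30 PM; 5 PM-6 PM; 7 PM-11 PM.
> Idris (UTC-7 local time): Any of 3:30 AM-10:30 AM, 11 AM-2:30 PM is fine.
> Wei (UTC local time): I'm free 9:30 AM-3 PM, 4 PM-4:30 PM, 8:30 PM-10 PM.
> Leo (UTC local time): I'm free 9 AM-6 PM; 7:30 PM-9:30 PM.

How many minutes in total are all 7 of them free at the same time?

240

Maria in UTC: 10:00-15:00, 19:30-21:00 (add 7h to convert from UTC-7).
Jun in UTC: 10:00-16:00, 17:00-19:00, 19:30-22:00 (subtract 1h to convert from UTC+1).
Uma in UTC: 11:00-16:00, 19:30-21:00 (subtract 1h to convert from UTC+1).
Emeka in UTC: 11:30-15:30, 16:00-17:00, 18:00-22:00 (subtract 1h to convert from UTC+1).
Idris in UTC: 10:30-17:30, 18:00-21:30 (add 7h to convert from UTC-7).
Wei in UTC: 09:30-15:00, 16:00-16:30, 20:30-22:00.
Leo in UTC: 09:00-18:00, 19:30-21:30.
Maria ∩ Jun: 10:00-15:00, 19:30-21:00.
Maria ∩ Jun ∩ Uma: 11:00-15:00, 19:30-21:00.
Maria ∩ Jun ∩ Uma ∩ Emeka: 11:30-15:00, 19:30-21:00.
Maria ∩ Jun ∩ Uma ∩ Emeka ∩ Idris: 11:30-15:00, 19:30-21:00.
Maria ∩ Jun ∩ Uma ∩ Emeka ∩ Idris ∩ Wei: 11:30-15:00, 20:30-21:00.
Maria ∩ Jun ∩ Uma ∩ Emeka ∩ Idris ∩ Wei ∩ Leo: 11:30-15:00, 20:30-21:00.
Summing the common windows: 210 + 30 = 240 minutes.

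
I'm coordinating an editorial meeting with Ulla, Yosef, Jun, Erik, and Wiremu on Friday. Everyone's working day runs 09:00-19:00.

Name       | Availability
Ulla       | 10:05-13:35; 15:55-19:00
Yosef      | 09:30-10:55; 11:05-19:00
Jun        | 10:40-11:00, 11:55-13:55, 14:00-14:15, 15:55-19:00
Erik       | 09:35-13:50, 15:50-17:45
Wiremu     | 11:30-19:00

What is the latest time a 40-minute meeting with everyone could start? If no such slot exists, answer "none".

17:05

Ulla ∩ Yosef: 10:05-10:55, 11:05-13:35, 15:55-19:00.
Ulla ∩ Yosef ∩ Jun: 10:40-10:55, 11:55-13:35, 15:55-19:00.
Ulla ∩ Yosef ∩ Jun ∩ Erik: 10:40-10:55, 11:55-13:35, 15:55-17:45.
Ulla ∩ Yosef ∩ Jun ∩ Erik ∩ Wiremu: 11:55-13:35, 15:55-17:45.
The last common window of at least 40 minutes is 15:55-17:45; a 40-minute meeting can start as late as 17:05 and still end by 17:45.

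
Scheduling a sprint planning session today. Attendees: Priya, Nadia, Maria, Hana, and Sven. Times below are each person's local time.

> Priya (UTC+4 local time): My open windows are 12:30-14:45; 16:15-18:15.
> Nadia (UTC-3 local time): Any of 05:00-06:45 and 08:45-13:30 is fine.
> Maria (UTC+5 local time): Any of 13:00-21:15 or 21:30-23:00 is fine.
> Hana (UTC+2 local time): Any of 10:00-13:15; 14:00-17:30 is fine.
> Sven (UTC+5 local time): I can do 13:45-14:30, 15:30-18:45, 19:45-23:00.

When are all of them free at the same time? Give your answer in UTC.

08:45-09:30, 12:15-13:45

Priya in UTC: 08:30-10:45, 12:15-14:15 (subtract 4h to convert from UTC+4).
Nadia in UTC: 08:00-09:45, 11:45-16:30 (add 3h to convert from UTC-3).
Maria in UTC: 08:00-16:15, 16:30-18:00 (subtract 5h to convert from UTC+5).
Hana in UTC: 08:00-11:15, 12:00-15:30 (subtract 2h to convert from UTC+2).
Sven in UTC: 08:45-09:30, 10:30-13:45, 14:45-18:00 (subtract 5h to convert from UTC+5).
Priya ∩ Nadia: 08:30-09:45, 12:15-14:15.
Priya ∩ Nadia ∩ Maria: 08:30-09:45, 12:15-14:15.
Priya ∩ Nadia ∩ Maria ∩ Hana: 08:30-09:45, 12:15-14:15.
Priya ∩ Nadia ∩ Maria ∩ Hana ∩ Sven: 08:45-09:30, 12:15-13:45.
Those are the intersection windows.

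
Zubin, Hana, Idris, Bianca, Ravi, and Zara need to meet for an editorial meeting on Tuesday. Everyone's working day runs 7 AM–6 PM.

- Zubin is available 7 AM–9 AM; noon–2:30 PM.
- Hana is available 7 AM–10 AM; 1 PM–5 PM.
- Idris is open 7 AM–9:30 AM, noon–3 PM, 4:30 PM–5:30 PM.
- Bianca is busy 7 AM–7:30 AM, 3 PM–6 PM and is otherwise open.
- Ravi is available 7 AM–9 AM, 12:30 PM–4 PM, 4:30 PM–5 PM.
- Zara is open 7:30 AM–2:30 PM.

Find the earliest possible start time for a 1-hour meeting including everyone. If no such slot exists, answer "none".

Zubin free: 07:00-09:00, 12:00-14:30.
Hana free: 07:00-10:00, 13:00-17:00.
Idris free: 07:00-09:30, 12:00-15:00, 16:30-17:30.
Bianca free: 07:30-15:00 (invert busy blocks within the working day).
Ravi free: 07:00-09:00, 12:30-16:00, 16:30-17:00.
Zara free: 07:30-14:30.
Zubin ∩ Hana: 07:00-09:00, 13:00-14:30.
Zubin ∩ Hana ∩ Idris: 07:00-09:00, 13:00-14:30.
Zubin ∩ Hana ∩ Idris ∩ Bianca: 07:30-09:00, 13:00-14:30.
Zubin ∩ Hana ∩ Idris ∩ Bianca ∩ Ravi: 07:30-09:00, 13:00-14:30.
Zubin ∩ Hana ∩ Idris ∩ Bianca ∩ Ravi ∩ Zara: 07:30-09:00, 13:00-14:30.
Those are the intersection windows.
The first common window of at least 60 minutes is 07:30-09:00, so the earliest start is 07:30.

07:30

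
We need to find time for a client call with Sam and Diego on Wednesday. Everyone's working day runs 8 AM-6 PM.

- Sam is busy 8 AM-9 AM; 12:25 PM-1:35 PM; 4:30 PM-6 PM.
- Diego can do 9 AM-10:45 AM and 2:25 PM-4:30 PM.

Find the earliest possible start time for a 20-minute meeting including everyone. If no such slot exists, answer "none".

Sam free: 09:00-12:25, 13:35-16:30 (invert busy blocks within the working day).
Diego free: 09:00-10:45, 14:25-16:30.
Sam ∩ Diego: 09:00-10:45, 14:25-16:30.
The first common window of at least 20 minutes is 09:00-10:45, so the earliest start is 09:00.

09:00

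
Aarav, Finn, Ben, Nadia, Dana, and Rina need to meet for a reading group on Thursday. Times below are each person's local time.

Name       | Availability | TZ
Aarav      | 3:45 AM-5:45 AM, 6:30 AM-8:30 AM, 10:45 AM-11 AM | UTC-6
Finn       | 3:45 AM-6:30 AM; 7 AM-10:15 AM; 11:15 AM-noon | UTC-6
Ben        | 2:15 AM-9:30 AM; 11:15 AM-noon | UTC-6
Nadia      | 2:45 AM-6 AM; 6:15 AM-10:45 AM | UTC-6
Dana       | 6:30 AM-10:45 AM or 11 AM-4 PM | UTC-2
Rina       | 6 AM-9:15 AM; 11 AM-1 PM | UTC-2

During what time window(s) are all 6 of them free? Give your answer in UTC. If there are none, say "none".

Aarav in UTC: 09:45-11:45, 12:30-14:30, 16:45-17:00 (add 6h to convert from UTC-6).
Finn in UTC: 09:45-12:30, 13:00-16:15, 17:15-18:00 (add 6h to convert from UTC-6).
Ben in UTC: 08:15-15:30, 17:15-18:00 (add 6h to convert from UTC-6).
Nadia in UTC: 08:45-12:00, 12:15-16:45 (add 6h to convert from UTC-6).
Dana in UTC: 08:30-12:45, 13:00-18:00 (add 2h to convert from UTC-2).
Rina in UTC: 08:00-11:15, 13:00-15:00 (add 2h to convert from UTC-2).
Aarav ∩ Finn: 09:45-11:45, 13:00-14:30.
Aarav ∩ Finn ∩ Ben: 09:45-11:45, 13:00-14:30.
Aarav ∩ Finn ∩ Ben ∩ Nadia: 09:45-11:45, 13:00-14:30.
Aarav ∩ Finn ∩ Ben ∩ Nadia ∩ Dana: 09:45-11:45, 13:00-14:30.
Aarav ∩ Finn ∩ Ben ∩ Nadia ∩ Dana ∩ Rina: 09:45-11:15, 13:00-14:30.
So the common availability across everyone is 09:45-11:15, 13:00-14:30.

09:45-11:15, 13:00-14:30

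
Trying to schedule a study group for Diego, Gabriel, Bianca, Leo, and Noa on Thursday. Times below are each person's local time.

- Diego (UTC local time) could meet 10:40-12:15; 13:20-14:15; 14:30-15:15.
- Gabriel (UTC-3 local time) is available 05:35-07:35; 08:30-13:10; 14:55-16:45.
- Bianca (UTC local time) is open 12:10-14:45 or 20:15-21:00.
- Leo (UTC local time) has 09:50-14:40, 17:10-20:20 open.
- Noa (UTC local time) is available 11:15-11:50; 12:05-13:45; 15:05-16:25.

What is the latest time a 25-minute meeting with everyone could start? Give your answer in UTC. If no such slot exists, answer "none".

13:20

Diego in UTC: 10:40-12:15, 13:20-14:15, 14:30-15:15.
Gabriel in UTC: 08:35-10:35, 11:30-16:10, 17:55-19:45 (add 3h to convert from UTC-3).
Bianca in UTC: 12:10-14:45, 20:15-21:00.
Leo in UTC: 09:50-14:40, 17:10-20:20.
Noa in UTC: 11:15-11:50, 12:05-13:45, 15:05-16:25.
Diego ∩ Gabriel: 11:30-12:15, 13:20-14:15, 14:30-15:15.
Diego ∩ Gabriel ∩ Bianca: 12:10-12:15, 13:20-14:15, 14:30-14:45.
Diego ∩ Gabriel ∩ Bianca ∩ Leo: 12:10-12:15, 13:20-14:15, 14:30-14:40.
Diego ∩ Gabriel ∩ Bianca ∩ Leo ∩ Noa: 12:10-12:15, 13:20-13:45.
The last common window of at least 25 minutes is 13:20-13:45; a 25-minute meeting can start as late as 13:20 and still end by 13:45.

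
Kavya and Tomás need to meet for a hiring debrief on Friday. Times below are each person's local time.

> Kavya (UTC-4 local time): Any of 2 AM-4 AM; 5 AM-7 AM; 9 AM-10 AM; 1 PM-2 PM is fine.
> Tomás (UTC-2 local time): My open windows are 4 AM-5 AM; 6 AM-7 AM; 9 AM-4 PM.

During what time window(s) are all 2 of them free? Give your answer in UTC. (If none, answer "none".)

06:00-07:00, 13:00-14:00, 17:00-18:00

Kavya in UTC: 06:00-08:00, 09:00-11:00, 13:00-14:00, 17:00-18:00 (add 4h to convert from UTC-4).
Tomás in UTC: 06:00-07:00, 08:00-09:00, 11:00-18:00 (add 2h to convert from UTC-2).
Kavya ∩ Tomás: 06:00-07:00, 13:00-14:00, 17:00-18:00.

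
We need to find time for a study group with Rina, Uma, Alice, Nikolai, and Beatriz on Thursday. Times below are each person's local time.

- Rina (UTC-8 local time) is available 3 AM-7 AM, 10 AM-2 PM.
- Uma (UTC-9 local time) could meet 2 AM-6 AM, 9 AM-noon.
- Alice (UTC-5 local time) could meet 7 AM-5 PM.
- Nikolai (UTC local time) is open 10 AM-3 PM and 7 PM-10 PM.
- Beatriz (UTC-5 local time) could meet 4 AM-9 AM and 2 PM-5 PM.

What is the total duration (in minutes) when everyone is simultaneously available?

Rina in UTC: 11:00-15:00, 18:00-22:00 (add 8h to convert from UTC-8).
Uma in UTC: 11:00-15:00, 18:00-21:00 (add 9h to convert from UTC-9).
Alice in UTC: 12:00-22:00 (add 5h to convert from UTC-5).
Nikolai in UTC: 10:00-15:00, 19:00-22:00.
Beatriz in UTC: 09:00-14:00, 19:00-22:00 (add 5h to convert from UTC-5).
Rina ∩ Uma: 11:00-15:00, 18:00-21:00.
Rina ∩ Uma ∩ Alice: 12:00-15:00, 18:00-21:00.
Rina ∩ Uma ∩ Alice ∩ Nikolai: 12:00-15:00, 19:00-21:00.
Rina ∩ Uma ∩ Alice ∩ Nikolai ∩ Beatriz: 12:00-14:00, 19:00-21:00.
Those are the intersection windows.
Summing the common windows: 120 + 120 = 240 minutes.

240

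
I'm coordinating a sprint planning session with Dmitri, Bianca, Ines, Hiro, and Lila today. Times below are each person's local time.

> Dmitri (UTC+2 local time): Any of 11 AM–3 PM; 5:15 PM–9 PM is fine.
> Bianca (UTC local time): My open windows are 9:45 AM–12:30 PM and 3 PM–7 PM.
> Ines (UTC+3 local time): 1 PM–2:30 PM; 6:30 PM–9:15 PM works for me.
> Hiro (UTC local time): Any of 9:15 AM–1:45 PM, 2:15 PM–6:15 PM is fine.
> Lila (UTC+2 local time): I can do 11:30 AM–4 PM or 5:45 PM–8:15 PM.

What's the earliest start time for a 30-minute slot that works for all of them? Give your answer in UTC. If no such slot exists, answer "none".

Dmitri in UTC: 09:00-13:00, 15:15-19:00 (subtract 2h to convert from UTC+2).
Bianca in UTC: 09:45-12:30, 15:00-19:00.
Ines in UTC: 10:00-11:30, 15:30-18:15 (subtract 3h to convert from UTC+3).
Hiro in UTC: 09:15-13:45, 14:15-18:15.
Lila in UTC: 09:30-14:00, 15:45-18:15 (subtract 2h to convert from UTC+2).
Dmitri ∩ Bianca: 09:45-12:30, 15:15-19:00.
Dmitri ∩ Bianca ∩ Ines: 10:00-11:30, 15:30-18:15.
Dmitri ∩ Bianca ∩ Ines ∩ Hiro: 10:00-11:30, 15:30-18:15.
Dmitri ∩ Bianca ∩ Ines ∩ Hiro ∩ Lila: 10:00-11:30, 15:45-18:15.
The first common window of at least 30 minutes is 10:00-11:30, so the earliest start is 10:00.

10:00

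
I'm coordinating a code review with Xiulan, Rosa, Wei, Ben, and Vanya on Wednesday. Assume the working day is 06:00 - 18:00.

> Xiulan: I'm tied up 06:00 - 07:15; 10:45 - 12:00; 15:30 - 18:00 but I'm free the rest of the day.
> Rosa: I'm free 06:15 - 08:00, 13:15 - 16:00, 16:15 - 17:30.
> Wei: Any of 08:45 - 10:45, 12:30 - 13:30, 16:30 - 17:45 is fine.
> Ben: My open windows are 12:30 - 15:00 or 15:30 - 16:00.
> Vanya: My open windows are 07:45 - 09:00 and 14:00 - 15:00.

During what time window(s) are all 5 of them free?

none

Xiulan free: 07:15-10:45, 12:00-15:30 (invert busy blocks within the working day).
Rosa free: 06:15-08:00, 13:15-16:00, 16:15-17:30.
Wei free: 08:45-10:45, 12:30-13:30, 16:30-17:45.
Ben free: 12:30-15:00, 15:30-16:00.
Vanya free: 07:45-09:00, 14:00-15:00.
Xiulan ∩ Rosa: 07:15-08:00, 13:15-15:30.
Xiulan ∩ Rosa ∩ Wei: 13:15-13:30.
Xiulan ∩ Rosa ∩ Wei ∩ Ben: 13:15-13:30.
Xiulan ∩ Rosa ∩ Wei ∩ Ben ∩ Vanya: ∅.
There is no time when everyone is free.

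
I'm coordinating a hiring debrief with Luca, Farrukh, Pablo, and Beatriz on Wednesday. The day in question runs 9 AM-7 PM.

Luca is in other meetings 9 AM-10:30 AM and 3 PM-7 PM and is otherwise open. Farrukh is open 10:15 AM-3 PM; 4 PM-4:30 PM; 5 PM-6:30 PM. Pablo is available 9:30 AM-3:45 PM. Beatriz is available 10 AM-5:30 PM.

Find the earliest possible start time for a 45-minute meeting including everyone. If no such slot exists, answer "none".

10:30

Luca free: 10:30-15:00 (invert busy blocks within the working day).
Farrukh free: 10:15-15:00, 16:00-16:30, 17:00-18:30.
Pablo free: 09:30-15:45.
Beatriz free: 10:00-17:30.
Luca ∩ Farrukh: 10:30-15:00.
Luca ∩ Farrukh ∩ Pablo: 10:30-15:00.
Luca ∩ Farrukh ∩ Pablo ∩ Beatriz: 10:30-15:00.
The first common window of at least 45 minutes is 10:30-15:00, so the earliest start is 10:30.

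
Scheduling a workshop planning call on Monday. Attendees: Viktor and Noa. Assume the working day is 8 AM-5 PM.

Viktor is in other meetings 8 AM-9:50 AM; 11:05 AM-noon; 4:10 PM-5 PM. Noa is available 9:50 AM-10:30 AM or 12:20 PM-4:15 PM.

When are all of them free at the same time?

09:50-10:30, 12:20-16:10

Viktor free: 09:50-11:05, 12:00-16:10 (invert busy blocks within the working day).
Noa free: 09:50-10:30, 12:20-16:15.
Viktor ∩ Noa: 09:50-10:30, 12:20-16:10.
Those are the intersection windows.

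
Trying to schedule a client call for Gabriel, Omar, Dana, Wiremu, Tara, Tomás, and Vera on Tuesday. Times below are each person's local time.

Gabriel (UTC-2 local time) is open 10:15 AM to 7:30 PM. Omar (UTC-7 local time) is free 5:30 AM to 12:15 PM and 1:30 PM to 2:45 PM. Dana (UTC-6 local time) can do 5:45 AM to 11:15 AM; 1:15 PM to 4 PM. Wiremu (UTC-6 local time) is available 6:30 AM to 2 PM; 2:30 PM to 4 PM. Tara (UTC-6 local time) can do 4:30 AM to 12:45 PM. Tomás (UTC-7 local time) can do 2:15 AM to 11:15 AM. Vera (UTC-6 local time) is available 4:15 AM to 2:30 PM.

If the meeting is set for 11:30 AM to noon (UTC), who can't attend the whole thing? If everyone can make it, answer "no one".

Dana, Gabriel, Omar, Wiremu

Gabriel in UTC: 12:15-21:30 (add 2h to convert from UTC-2).
Omar in UTC: 12:30-19:15, 20:30-21:45 (add 7h to convert from UTC-7).
Dana in UTC: 11:45-17:15, 19:15-22:00 (add 6h to convert from UTC-6).
Wiremu in UTC: 12:30-20:00, 20:30-22:00 (add 6h to convert from UTC-6).
Tara in UTC: 10:30-18:45 (add 6h to convert from UTC-6).
Tomás in UTC: 09:15-18:15 (add 7h to convert from UTC-7).
Vera in UTC: 10:15-20:30 (add 6h to convert from UTC-6).
Gabriel: not fully free for 11:30-12:00. Omar: not fully free for 11:30-12:00. Dana: not fully free for 11:30-12:00. Wiremu: not fully free for 11:30-12:00. Tara: free for 11:30-12:00. Tomás: free for 11:30-12:00. Vera: free for 11:30-12:00.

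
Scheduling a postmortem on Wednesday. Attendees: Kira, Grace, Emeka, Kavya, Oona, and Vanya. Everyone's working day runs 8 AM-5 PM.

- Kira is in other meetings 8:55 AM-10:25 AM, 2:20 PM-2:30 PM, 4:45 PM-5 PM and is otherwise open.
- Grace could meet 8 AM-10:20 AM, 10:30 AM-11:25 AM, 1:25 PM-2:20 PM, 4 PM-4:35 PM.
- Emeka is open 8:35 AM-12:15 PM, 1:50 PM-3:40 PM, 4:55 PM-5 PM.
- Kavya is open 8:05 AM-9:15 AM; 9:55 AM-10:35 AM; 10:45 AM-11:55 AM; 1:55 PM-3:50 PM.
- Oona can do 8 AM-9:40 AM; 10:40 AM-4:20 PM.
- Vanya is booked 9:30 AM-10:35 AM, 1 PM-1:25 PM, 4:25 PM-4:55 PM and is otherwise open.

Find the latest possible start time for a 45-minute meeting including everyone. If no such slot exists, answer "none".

Kira free: 08:00-08:55, 10:25-14:20, 14:30-16:45 (invert busy blocks within the working day).
Grace free: 08:00-10:20, 10:30-11:25, 13:25-14:20, 16:00-16:35.
Emeka free: 08:35-12:15, 13:50-15:40, 16:55-17:00.
Kavya free: 08:05-09:15, 09:55-10:35, 10:45-11:55, 13:55-15:50.
Oona free: 08:00-09:40, 10:40-16:20.
Vanya free: 08:00-09:30, 10:35-13:00, 13:25-16:25, 16:55-17:00 (invert busy blocks within the working day).
Kira ∩ Grace: 08:00-08:55, 10:30-11:25, 13:25-14:20, 16:00-16:35.
Kira ∩ Grace ∩ Emeka: 08:35-08:55, 10:30-11:25, 13:50-14:20.
Kira ∩ Grace ∩ Emeka ∩ Kavya: 08:35-08:55, 10:30-10:35, 10:45-11:25, 13:55-14:20.
Kira ∩ Grace ∩ Emeka ∩ Kavya ∩ Oona: 08:35-08:55, 10:45-11:25, 13:55-14:20.
Kira ∩ Grace ∩ Emeka ∩ Kavya ∩ Oona ∩ Vanya: 08:35-08:55, 10:45-11:25, 13:55-14:20.
No common window is at least 45 minutes long.

none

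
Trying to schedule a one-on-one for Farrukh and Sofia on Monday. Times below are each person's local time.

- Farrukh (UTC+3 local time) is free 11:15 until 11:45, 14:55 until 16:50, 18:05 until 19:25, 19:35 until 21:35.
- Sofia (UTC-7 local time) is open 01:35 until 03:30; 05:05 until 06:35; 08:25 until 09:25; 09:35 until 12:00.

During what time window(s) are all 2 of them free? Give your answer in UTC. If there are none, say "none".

08:35-08:45, 12:05-13:35, 15:25-16:25, 16:35-18:35

Farrukh in UTC: 08:15-08:45, 11:55-13:50, 15:05-16:25, 16:35-18:35 (subtract 3h to convert from UTC+3).
Sofia in UTC: 08:35-10:30, 12:05-13:35, 15:25-16:25, 16:35-19:00 (add 7h to convert from UTC-7).
Farrukh ∩ Sofia: 08:35-08:45, 12:05-13:35, 15:25-16:25, 16:35-18:35.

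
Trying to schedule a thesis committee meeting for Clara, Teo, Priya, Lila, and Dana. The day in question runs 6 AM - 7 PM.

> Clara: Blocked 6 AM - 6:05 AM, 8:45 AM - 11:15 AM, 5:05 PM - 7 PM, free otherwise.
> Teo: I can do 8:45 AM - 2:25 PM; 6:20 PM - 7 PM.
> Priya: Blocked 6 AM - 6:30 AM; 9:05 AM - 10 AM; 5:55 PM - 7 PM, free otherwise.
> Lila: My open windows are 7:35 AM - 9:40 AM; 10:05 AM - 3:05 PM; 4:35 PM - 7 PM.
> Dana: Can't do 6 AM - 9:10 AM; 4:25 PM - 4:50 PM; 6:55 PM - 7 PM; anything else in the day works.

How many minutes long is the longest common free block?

Clara free: 06:05-08:45, 11:15-17:05 (invert busy blocks within the working day).
Teo free: 08:45-14:25, 18:20-19:00.
Priya free: 06:30-09:05, 10:00-17:55 (invert busy blocks within the working day).
Lila free: 07:35-09:40, 10:05-15:05, 16:35-19:00.
Dana free: 09:10-16:25, 16:50-18:55 (invert busy blocks within the working day).
Clara ∩ Teo: 11:15-14:25.
Clara ∩ Teo ∩ Priya: 11:15-14:25.
Clara ∩ Teo ∩ Priya ∩ Lila: 11:15-14:25.
Clara ∩ Teo ∩ Priya ∩ Lila ∩ Dana: 11:15-14:25.
So the common availability across everyone is 11:15-14:25.
The longest is 11:15-14:25 at 190 minutes.

190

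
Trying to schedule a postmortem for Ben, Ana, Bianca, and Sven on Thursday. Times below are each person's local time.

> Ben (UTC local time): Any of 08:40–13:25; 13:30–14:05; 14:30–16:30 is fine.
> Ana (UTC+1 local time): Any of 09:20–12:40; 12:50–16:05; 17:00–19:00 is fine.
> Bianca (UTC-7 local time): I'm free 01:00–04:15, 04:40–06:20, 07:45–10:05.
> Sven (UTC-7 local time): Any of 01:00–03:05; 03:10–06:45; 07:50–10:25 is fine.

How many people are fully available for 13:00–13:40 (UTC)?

2

Ben in UTC: 08:40-13:25, 13:30-14:05, 14:30-16:30.
Ana in UTC: 08:20-11:40, 11:50-15:05, 16:00-18:00 (subtract 1h to convert from UTC+1).
Bianca in UTC: 08:00-11:15, 11:40-13:20, 14:45-17:05 (add 7h to convert from UTC-7).
Sven in UTC: 08:00-10:05, 10:10-13:45, 14:50-17:25 (add 7h to convert from UTC-7).
Ana and Sven can make the full 13:00-13:40 slot — that's 2.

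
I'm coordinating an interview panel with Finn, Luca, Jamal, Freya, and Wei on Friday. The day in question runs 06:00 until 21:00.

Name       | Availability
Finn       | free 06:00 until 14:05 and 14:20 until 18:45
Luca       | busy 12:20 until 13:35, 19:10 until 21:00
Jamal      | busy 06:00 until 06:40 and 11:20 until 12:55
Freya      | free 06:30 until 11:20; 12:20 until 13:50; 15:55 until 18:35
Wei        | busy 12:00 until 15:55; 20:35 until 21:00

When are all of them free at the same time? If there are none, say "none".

Finn free: 06:00-14:05, 14:20-18:45.
Luca free: 06:00-12:20, 13:35-19:10 (invert busy blocks within the working day).
Jamal free: 06:40-11:20, 12:55-21:00 (invert busy blocks within the working day).
Freya free: 06:30-11:20, 12:20-13:50, 15:55-18:35.
Wei free: 06:00-12:00, 15:55-20:35 (invert busy blocks within the working day).
Finn ∩ Luca: 06:00-12:20, 13:35-14:05, 14:20-18:45.
Finn ∩ Luca ∩ Jamal: 06:40-11:20, 13:35-14:05, 14:20-18:45.
Finn ∩ Luca ∩ Jamal ∩ Freya: 06:40-11:20, 13:35-13:50, 15:55-18:35.
Finn ∩ Luca ∩ Jamal ∩ Freya ∩ Wei: 06:40-11:20, 15:55-18:35.
Those are the intersection windows.

06:40-11:20, 15:55-18:35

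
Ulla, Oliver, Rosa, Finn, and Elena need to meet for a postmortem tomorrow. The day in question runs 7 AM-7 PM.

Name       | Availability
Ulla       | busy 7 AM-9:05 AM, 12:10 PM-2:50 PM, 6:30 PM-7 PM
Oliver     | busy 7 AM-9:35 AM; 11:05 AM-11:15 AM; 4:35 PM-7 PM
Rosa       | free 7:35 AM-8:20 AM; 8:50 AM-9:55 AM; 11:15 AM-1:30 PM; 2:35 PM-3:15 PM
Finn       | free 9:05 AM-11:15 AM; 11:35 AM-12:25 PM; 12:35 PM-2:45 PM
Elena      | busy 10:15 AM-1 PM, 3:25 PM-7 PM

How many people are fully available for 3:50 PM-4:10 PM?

Ulla free: 09:05-12:10, 14:50-18:30 (invert busy blocks within the working day).
Oliver free: 09:35-11:05, 11:15-16:35 (invert busy blocks within the working day).
Rosa free: 07:35-08:20, 08:50-09:55, 11:15-13:30, 14:35-15:15.
Finn free: 09:05-11:15, 11:35-12:25, 12:35-14:45.
Elena free: 07:00-10:15, 13:00-15:25 (invert busy blocks within the working day).
Ulla and Oliver can make the full 15:50-16:10 slot — that's 2.

2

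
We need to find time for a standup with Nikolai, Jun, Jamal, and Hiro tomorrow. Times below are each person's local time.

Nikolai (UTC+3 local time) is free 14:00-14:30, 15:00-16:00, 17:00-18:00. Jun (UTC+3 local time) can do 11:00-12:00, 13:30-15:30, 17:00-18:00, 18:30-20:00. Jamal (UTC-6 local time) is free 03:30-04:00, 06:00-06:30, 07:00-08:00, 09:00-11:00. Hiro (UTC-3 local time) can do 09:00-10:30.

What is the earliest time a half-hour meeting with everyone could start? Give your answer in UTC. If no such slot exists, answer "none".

Nikolai in UTC: 11:00-11:30, 12:00-13:00, 14:00-15:00 (subtract 3h to convert from UTC+3).
Jun in UTC: 08:00-09:00, 10:30-12:30, 14:00-15:00, 15:30-17:00 (subtract 3h to convert from UTC+3).
Jamal in UTC: 09:30-10:00, 12:00-12:30, 13:00-14:00, 15:00-17:00 (add 6h to convert from UTC-6).
Hiro in UTC: 12:00-13:30 (add 3h to convert from UTC-3).
Nikolai ∩ Jun: 11:00-11:30, 12:00-12:30, 14:00-15:00.
Nikolai ∩ Jun ∩ Jamal: 12:00-12:30.
Nikolai ∩ Jun ∩ Jamal ∩ Hiro: 12:00-12:30.
The first common window of at least 30 minutes is 12:00-12:30, so the earliest start is 12:00.

12:00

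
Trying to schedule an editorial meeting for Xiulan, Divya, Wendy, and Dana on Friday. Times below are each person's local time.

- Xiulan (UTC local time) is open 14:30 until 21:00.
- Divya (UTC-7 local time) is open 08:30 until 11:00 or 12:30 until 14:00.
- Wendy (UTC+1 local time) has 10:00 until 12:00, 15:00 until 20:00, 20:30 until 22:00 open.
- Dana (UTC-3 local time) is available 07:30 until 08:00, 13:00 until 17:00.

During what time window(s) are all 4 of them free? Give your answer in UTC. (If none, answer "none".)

16:00-18:00, 19:30-20:00

Xiulan in UTC: 14:30-21:00.
Divya in UTC: 15:30-18:00, 19:30-21:00 (add 7h to convert from UTC-7).
Wendy in UTC: 09:00-11:00, 14:00-19:00, 19:30-21:00 (subtract 1h to convert from UTC+1).
Dana in UTC: 10:30-11:00, 16:00-20:00 (add 3h to convert from UTC-3).
Xiulan ∩ Divya: 15:30-18:00, 19:30-21:00.
Xiulan ∩ Divya ∩ Wendy: 15:30-18:00, 19:30-21:00.
Xiulan ∩ Divya ∩ Wendy ∩ Dana: 16:00-18:00, 19:30-20:00.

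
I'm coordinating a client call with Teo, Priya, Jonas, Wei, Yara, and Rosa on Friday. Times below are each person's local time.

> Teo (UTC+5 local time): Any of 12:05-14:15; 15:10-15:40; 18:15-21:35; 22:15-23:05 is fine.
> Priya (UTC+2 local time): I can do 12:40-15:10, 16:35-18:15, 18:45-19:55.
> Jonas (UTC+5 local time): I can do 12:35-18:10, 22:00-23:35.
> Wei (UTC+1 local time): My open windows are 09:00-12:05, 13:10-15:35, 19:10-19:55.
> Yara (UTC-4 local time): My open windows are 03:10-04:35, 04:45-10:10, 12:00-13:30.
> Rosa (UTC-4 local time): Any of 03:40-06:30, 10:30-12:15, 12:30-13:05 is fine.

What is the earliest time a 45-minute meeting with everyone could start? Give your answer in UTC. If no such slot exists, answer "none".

none

Teo in UTC: 07:05-09:15, 10:10-10:40, 13:15-16:35, 17:15-18:05 (subtract 5h to convert from UTC+5).
Priya in UTC: 10:40-13:10, 14:35-16:15, 16:45-17:55 (subtract 2h to convert from UTC+2).
Jonas in UTC: 07:35-13:10, 17:00-18:35 (subtract 5h to convert from UTC+5).
Wei in UTC: 08:00-11:05, 12:10-14:35, 18:10-18:55 (subtract 1h to convert from UTC+1).
Yara in UTC: 07:10-08:35, 08:45-14:10, 16:00-17:30 (add 4h to convert from UTC-4).
Rosa in UTC: 07:40-10:30, 14:30-16:15, 16:30-17:05 (add 4h to convert from UTC-4).
Teo ∩ Priya: 14:35-16:15, 17:15-17:55.
Teo ∩ Priya ∩ Jonas: 17:15-17:55.
Teo ∩ Priya ∩ Jonas ∩ Wei: ∅.
Teo ∩ Priya ∩ Jonas ∩ Wei ∩ Yara: ∅.
Teo ∩ Priya ∩ Jonas ∩ Wei ∩ Yara ∩ Rosa: ∅.
There is no time when everyone is free.
No common window is at least 45 minutes long.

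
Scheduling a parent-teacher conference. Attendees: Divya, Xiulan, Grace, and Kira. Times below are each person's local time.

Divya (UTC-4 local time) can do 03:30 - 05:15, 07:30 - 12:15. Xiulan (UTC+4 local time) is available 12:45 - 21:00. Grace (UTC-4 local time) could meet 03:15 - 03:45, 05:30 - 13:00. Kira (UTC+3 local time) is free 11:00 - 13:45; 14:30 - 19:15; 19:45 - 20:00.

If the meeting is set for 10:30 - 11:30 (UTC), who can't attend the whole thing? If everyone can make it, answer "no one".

Divya, Kira

Divya in UTC: 07:30-09:15, 11:30-16:15 (add 4h to convert from UTC-4).
Xiulan in UTC: 08:45-17:00 (subtract 4h to convert from UTC+4).
Grace in UTC: 07:15-07:45, 09:30-17:00 (add 4h to convert from UTC-4).
Kira in UTC: 08:00-10:45, 11:30-16:15, 16:45-17:00 (subtract 3h to convert from UTC+3).
Divya: not fully free for 10:30-11:30. Xiulan: free for 10:30-11:30. Grace: free for 10:30-11:30. Kira: not fully free for 10:30-11:30.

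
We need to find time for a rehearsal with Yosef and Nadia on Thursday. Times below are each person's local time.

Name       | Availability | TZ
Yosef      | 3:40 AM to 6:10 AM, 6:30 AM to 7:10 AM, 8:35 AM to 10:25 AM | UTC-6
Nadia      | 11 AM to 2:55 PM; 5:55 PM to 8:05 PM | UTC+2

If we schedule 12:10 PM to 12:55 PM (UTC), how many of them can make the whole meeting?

1

Yosef in UTC: 09:40-12:10, 12:30-13:10, 14:35-16:25 (add 6h to convert from UTC-6).
Nadia in UTC: 09:00-12:55, 15:55-18:05 (subtract 2h to convert from UTC+2).
Nadia can make the full 12:10-12:55 slot — that's 1.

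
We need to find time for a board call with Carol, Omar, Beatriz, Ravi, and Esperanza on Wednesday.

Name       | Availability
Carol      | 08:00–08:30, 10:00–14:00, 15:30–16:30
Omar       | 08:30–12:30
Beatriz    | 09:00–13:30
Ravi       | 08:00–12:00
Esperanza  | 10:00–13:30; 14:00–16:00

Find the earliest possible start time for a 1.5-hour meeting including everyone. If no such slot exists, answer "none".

Carol ∩ Omar: 10:00-12:30.
Carol ∩ Omar ∩ Beatriz: 10:00-12:30.
Carol ∩ Omar ∩ Beatriz ∩ Ravi: 10:00-12:00.
Carol ∩ Omar ∩ Beatriz ∩ Ravi ∩ Esperanza: 10:00-12:00.
Those are the intersection windows.
The first common window of at least 90 minutes is 10:00-12:00, so the earliest start is 10:00.

10:00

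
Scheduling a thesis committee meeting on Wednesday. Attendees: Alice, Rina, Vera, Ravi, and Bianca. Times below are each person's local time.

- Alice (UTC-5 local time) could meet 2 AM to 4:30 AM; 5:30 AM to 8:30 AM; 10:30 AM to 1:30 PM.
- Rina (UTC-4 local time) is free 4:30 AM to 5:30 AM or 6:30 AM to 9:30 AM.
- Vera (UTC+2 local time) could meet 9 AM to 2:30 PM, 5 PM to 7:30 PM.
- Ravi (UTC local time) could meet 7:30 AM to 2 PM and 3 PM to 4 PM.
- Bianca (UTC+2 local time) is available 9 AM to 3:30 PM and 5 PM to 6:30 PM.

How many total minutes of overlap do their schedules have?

180

Alice in UTC: 07:00-09:30, 10:30-13:30, 15:30-18:30 (add 5h to convert from UTC-5).
Rina in UTC: 08:30-09:30, 10:30-13:30 (add 4h to convert from UTC-4).
Vera in UTC: 07:00-12:30, 15:00-17:30 (subtract 2h to convert from UTC+2).
Ravi in UTC: 07:30-14:00, 15:00-16:00.
Bianca in UTC: 07:00-13:30, 15:00-16:30 (subtract 2h to convert from UTC+2).
Alice ∩ Rina: 08:30-09:30, 10:30-13:30.
Alice ∩ Rina ∩ Vera: 08:30-09:30, 10:30-12:30.
Alice ∩ Rina ∩ Vera ∩ Ravi: 08:30-09:30, 10:30-12:30.
Alice ∩ Rina ∩ Vera ∩ Ravi ∩ Bianca: 08:30-09:30, 10:30-12:30.
Those are the intersection windows.
Summing the common windows: 60 + 120 = 180 minutes.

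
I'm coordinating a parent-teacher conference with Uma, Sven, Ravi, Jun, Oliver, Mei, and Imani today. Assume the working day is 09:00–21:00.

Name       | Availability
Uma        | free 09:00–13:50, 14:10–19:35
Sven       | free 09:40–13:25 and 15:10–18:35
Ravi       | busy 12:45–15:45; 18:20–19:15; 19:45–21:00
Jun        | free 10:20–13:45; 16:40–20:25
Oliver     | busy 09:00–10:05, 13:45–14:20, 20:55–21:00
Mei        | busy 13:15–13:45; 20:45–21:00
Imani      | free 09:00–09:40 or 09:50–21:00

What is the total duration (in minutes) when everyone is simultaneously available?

Uma free: 09:00-13:50, 14:10-19:35.
Sven free: 09:40-13:25, 15:10-18:35.
Ravi free: 09:00-12:45, 15:45-18:20, 19:15-19:45 (invert busy blocks within the working day).
Jun free: 10:20-13:45, 16:40-20:25.
Oliver free: 10:05-13:45, 14:20-20:55 (invert busy blocks within the working day).
Mei free: 09:00-13:15, 13:45-20:45 (invert busy blocks within the working day).
Imani free: 09:00-09:40, 09:50-21:00.
Uma ∩ Sven: 09:40-13:25, 15:10-18:35.
Uma ∩ Sven ∩ Ravi: 09:40-12:45, 15:45-18:20.
Uma ∩ Sven ∩ Ravi ∩ Jun: 10:20-12:45, 16:40-18:20.
Uma ∩ Sven ∩ Ravi ∩ Jun ∩ Oliver: 10:20-12:45, 16:40-18:20.
Uma ∩ Sven ∩ Ravi ∩ Jun ∩ Oliver ∩ Mei: 10:20-12:45, 16:40-18:20.
Uma ∩ Sven ∩ Ravi ∩ Jun ∩ Oliver ∩ Mei ∩ Imani: 10:20-12:45, 16:40-18:20.
Those are the intersection windows.
Summing the common windows: 145 + 100 = 245 minutes.

245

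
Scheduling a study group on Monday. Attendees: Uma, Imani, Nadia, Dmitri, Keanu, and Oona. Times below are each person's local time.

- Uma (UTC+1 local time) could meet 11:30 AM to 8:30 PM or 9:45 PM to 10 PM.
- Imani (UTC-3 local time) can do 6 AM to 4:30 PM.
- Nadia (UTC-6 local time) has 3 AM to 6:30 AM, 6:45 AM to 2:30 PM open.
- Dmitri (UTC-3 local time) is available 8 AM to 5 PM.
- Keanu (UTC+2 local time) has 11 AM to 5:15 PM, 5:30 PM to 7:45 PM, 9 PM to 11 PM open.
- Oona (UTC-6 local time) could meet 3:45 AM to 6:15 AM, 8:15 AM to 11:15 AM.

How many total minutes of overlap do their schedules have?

240

Uma in UTC: 10:30-19:30, 20:45-21:00 (subtract 1h to convert from UTC+1).
Imani in UTC: 09:00-19:30 (add 3h to convert from UTC-3).
Nadia in UTC: 09:00-12:30, 12:45-20:30 (add 6h to convert from UTC-6).
Dmitri in UTC: 11:00-20:00 (add 3h to convert from UTC-3).
Keanu in UTC: 09:00-15:15, 15:30-17:45, 19:00-21:00 (subtract 2h to convert from UTC+2).
Oona in UTC: 09:45-12:15, 14:15-17:15 (add 6h to convert from UTC-6).
Uma ∩ Imani: 10:30-19:30.
Uma ∩ Imani ∩ Nadia: 10:30-12:30, 12:45-19:30.
Uma ∩ Imani ∩ Nadia ∩ Dmitri: 11:00-12:30, 12:45-19:30.
Uma ∩ Imani ∩ Nadia ∩ Dmitri ∩ Keanu: 11:00-12:30, 12:45-15:15, 15:30-17:45, 19:00-19:30.
Uma ∩ Imani ∩ Nadia ∩ Dmitri ∩ Keanu ∩ Oona: 11:00-12:15, 14:15-15:15, 15:30-17:15.
So the common availability across everyone is 11:00-12:15, 14:15-15:15, 15:30-17:15.
Summing the common windows: 75 + 60 + 105 = 240 minutes.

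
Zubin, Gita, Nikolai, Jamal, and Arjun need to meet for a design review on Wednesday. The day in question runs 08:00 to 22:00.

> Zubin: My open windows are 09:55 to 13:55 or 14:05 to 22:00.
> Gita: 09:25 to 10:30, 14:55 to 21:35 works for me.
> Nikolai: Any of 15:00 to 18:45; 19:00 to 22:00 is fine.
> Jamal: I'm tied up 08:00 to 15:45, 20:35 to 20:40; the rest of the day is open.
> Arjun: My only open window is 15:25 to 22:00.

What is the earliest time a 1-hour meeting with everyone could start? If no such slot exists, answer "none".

15:45

Zubin free: 09:55-13:55, 14:05-22:00.
Gita free: 09:25-10:30, 14:55-21:35.
Nikolai free: 15:00-18:45, 19:00-22:00.
Jamal free: 15:45-20:35, 20:40-22:00 (invert busy blocks within the working day).
Arjun free: 15:25-22:00.
Zubin ∩ Gita: 09:55-10:30, 14:55-21:35.
Zubin ∩ Gita ∩ Nikolai: 15:00-18:45, 19:00-21:35.
Zubin ∩ Gita ∩ Nikolai ∩ Jamal: 15:45-18:45, 19:00-20:35, 20:40-21:35.
Zubin ∩ Gita ∩ Nikolai ∩ Jamal ∩ Arjun: 15:45-18:45, 19:00-20:35, 20:40-21:35.
The first common window of at least 60 minutes is 15:45-18:45, so the earliest start is 15:45.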